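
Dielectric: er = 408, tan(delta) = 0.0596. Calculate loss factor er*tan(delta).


Loss = 408 * 0.0596 = 24.317

24.317


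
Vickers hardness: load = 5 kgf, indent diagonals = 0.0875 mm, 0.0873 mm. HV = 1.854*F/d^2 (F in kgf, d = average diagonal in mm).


d_avg = (0.0875+0.0873)/2 = 0.0874 mm
HV = 1.854*5/0.0874^2 = 1214

1214


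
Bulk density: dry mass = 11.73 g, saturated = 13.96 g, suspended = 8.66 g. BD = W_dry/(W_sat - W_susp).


BD = 11.73 / (13.96 - 8.66) = 11.73 / 5.3 = 2.213 g/cm^3

2.213


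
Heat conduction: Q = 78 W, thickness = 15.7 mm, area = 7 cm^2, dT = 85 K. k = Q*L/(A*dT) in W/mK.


k = 78*15.7/1000/(7/10000*85) = 20.58 W/mK

20.58


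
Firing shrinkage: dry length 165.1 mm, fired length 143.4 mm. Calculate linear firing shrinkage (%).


FS = (165.1 - 143.4) / 165.1 * 100 = 13.14%

13.14


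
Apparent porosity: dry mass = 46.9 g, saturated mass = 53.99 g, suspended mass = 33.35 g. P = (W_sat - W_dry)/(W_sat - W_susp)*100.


P = (53.99 - 46.9) / (53.99 - 33.35) * 100 = 7.09 / 20.64 * 100 = 34.4%

34.4


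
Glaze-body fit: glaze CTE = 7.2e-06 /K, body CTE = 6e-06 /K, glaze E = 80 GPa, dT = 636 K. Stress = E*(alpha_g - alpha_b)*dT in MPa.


Stress = 80*1000*(7.2e-06 - 6e-06)*636 = 61.1 MPa

61.1


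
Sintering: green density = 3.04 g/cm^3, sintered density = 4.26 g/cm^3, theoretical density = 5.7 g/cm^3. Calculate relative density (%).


Relative = 4.26 / 5.7 * 100 = 74.7%

74.7


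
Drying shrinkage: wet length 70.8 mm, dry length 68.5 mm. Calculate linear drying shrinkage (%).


DS = (70.8 - 68.5) / 70.8 * 100 = 3.25%

3.25


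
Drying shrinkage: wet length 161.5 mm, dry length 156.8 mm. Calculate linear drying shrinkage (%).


DS = (161.5 - 156.8) / 161.5 * 100 = 2.91%

2.91


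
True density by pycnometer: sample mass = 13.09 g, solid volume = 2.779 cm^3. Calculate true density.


TD = 13.09 / 2.779 = 4.71 g/cm^3

4.71


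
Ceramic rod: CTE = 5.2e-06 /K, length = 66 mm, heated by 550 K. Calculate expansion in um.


dL = 5.2e-06 * 66 * 550 * 1000 = 188.76 um

188.76


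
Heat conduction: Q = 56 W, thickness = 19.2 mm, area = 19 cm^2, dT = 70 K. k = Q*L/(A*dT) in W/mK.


k = 56*19.2/1000/(19/10000*70) = 8.08 W/mK

8.08


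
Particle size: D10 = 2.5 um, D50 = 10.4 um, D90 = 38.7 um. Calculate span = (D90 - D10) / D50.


Span = (38.7 - 2.5) / 10.4 = 36.2 / 10.4 = 3.481

3.481


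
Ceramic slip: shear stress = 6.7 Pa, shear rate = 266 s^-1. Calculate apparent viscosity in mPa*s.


eta = tau/gamma * 1000 = 6.7/266 * 1000 = 25.2 mPa*s

25.2


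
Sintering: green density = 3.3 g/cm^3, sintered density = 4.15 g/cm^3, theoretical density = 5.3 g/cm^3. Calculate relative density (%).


Relative = 4.15 / 5.3 * 100 = 78.3%

78.3


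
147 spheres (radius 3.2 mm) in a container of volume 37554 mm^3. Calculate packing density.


V_sphere = 4/3*pi*3.2^3 = 137.2583 mm^3
Total V = 147*137.2583 = 20176.9701 mm^3
PD = 20176.9701 / 37554 = 0.537

0.537


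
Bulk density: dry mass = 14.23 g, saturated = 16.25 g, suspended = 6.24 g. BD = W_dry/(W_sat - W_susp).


BD = 14.23 / (16.25 - 6.24) = 14.23 / 10.01 = 1.422 g/cm^3

1.422


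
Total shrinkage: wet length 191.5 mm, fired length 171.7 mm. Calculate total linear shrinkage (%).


TS = (191.5 - 171.7) / 191.5 * 100 = 10.34%

10.34


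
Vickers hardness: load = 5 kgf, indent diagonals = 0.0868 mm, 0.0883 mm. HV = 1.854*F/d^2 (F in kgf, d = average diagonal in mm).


d_avg = (0.0868+0.0883)/2 = 0.08755 mm
HV = 1.854*5/0.08755^2 = 1209

1209


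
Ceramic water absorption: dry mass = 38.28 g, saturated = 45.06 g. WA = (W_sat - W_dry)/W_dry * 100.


WA = (45.06 - 38.28) / 38.28 * 100 = 17.71%

17.71


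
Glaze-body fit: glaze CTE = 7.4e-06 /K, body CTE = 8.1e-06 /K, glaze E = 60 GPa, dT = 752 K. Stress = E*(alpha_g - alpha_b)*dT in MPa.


Stress = 60*1000*(7.4e-06 - 8.1e-06)*752 = -31.6 MPa

-31.6


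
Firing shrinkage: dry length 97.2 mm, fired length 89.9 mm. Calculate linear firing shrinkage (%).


FS = (97.2 - 89.9) / 97.2 * 100 = 7.51%

7.51


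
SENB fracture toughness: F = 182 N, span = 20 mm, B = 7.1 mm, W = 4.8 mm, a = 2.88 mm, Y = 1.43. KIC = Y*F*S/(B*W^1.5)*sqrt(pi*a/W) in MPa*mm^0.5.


KIC = 1.43*182*20/(7.1*4.8^1.5)*sqrt(pi*2.88/4.8) = 95.71

95.71


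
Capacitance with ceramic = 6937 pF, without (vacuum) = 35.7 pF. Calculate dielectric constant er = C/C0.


er = 6937 / 35.7 = 194.31

194.31


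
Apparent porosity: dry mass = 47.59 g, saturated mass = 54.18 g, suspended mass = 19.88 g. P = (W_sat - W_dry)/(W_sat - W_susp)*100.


P = (54.18 - 47.59) / (54.18 - 19.88) * 100 = 6.59 / 34.3 * 100 = 19.2%

19.2


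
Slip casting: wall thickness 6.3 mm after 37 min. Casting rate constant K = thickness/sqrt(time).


K = 6.3 / sqrt(37) = 6.3 / 6.0828 = 1.036 mm/min^0.5

1.036


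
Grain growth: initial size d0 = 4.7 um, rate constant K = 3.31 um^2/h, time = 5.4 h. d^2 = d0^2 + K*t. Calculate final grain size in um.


d^2 = 4.7^2 + 3.31*5.4 = 39.964
d = sqrt(39.964) = 6.32 um

6.32


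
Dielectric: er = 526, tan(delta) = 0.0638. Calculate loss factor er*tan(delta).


Loss = 526 * 0.0638 = 33.559

33.559


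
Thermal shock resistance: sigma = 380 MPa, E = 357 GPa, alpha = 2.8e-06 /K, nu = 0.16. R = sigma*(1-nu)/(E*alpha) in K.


R = 380*(1-0.16)/(357*1000*2.8e-06) = 319 K

319


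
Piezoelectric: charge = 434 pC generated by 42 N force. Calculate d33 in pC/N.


d33 = 434 / 42 = 10.3 pC/N

10.3


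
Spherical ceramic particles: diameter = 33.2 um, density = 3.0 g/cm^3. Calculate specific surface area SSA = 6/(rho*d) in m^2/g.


SSA = 6 / (3.0 * 33.2) = 0.06 m^2/g

0.06


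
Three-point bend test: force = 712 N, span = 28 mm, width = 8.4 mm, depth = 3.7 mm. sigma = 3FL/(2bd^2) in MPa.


sigma = 3*712*28/(2*8.4*3.7^2) = 260.0 MPa

260.0


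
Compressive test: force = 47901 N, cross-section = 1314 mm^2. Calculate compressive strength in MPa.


CS = 47901 / 1314 = 36.5 MPa

36.5


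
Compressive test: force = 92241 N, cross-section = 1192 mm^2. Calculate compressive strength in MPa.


CS = 92241 / 1192 = 77.4 MPa

77.4


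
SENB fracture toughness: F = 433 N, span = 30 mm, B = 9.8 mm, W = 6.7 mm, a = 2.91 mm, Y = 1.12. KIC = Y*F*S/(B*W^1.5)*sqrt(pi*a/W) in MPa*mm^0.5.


KIC = 1.12*433*30/(9.8*6.7^1.5)*sqrt(pi*2.91/6.7) = 99.99

99.99


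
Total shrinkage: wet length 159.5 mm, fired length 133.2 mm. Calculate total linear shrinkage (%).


TS = (159.5 - 133.2) / 159.5 * 100 = 16.49%

16.49


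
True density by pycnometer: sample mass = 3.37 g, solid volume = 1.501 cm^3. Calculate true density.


TD = 3.37 / 1.501 = 2.245 g/cm^3

2.245


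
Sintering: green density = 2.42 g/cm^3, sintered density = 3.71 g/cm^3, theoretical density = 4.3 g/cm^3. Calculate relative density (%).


Relative = 3.71 / 4.3 * 100 = 86.3%

86.3


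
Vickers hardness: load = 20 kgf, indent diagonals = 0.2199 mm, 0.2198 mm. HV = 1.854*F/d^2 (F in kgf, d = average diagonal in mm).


d_avg = (0.2199+0.2198)/2 = 0.21985 mm
HV = 1.854*20/0.21985^2 = 767

767


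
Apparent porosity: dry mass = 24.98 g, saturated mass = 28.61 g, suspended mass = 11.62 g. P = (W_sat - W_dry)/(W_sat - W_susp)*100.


P = (28.61 - 24.98) / (28.61 - 11.62) * 100 = 3.63 / 16.99 * 100 = 21.4%

21.4


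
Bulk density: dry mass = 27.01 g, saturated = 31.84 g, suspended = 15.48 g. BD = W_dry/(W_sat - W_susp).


BD = 27.01 / (31.84 - 15.48) = 27.01 / 16.36 = 1.651 g/cm^3

1.651


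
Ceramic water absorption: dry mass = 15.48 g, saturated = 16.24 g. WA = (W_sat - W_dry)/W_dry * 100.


WA = (16.24 - 15.48) / 15.48 * 100 = 4.91%

4.91


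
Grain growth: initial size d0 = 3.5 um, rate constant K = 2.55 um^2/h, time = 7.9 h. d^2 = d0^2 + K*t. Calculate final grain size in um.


d^2 = 3.5^2 + 2.55*7.9 = 32.395
d = sqrt(32.395) = 5.69 um

5.69


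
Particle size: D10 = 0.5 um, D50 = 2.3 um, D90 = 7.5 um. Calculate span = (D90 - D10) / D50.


Span = (7.5 - 0.5) / 2.3 = 7.0 / 2.3 = 3.043

3.043


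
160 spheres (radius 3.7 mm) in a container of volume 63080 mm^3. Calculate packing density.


V_sphere = 4/3*pi*3.7^3 = 212.1748 mm^3
Total V = 160*212.1748 = 33947.968 mm^3
PD = 33947.968 / 63080 = 0.538

0.538


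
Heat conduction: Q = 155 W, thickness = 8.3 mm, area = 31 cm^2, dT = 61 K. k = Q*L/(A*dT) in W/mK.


k = 155*8.3/1000/(31/10000*61) = 6.8 W/mK

6.8


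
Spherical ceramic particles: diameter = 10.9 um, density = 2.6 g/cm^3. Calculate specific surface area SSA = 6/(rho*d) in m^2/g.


SSA = 6 / (2.6 * 10.9) = 0.212 m^2/g

0.212


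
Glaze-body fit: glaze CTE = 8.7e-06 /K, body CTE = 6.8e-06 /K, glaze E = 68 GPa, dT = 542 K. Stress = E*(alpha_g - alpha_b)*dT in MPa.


Stress = 68*1000*(8.7e-06 - 6.8e-06)*542 = 70.0 MPa

70.0


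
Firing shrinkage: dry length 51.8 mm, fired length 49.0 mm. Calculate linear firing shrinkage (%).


FS = (51.8 - 49.0) / 51.8 * 100 = 5.41%

5.41


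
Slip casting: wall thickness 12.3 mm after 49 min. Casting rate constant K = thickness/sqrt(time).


K = 12.3 / sqrt(49) = 12.3 / 7.0 = 1.757 mm/min^0.5

1.757


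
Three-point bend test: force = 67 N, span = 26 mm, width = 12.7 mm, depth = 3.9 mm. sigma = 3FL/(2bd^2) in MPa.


sigma = 3*67*26/(2*12.7*3.9^2) = 13.5 MPa

13.5


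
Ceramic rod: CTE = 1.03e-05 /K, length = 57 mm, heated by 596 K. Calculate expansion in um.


dL = 1.03e-05 * 57 * 596 * 1000 = 349.912 um

349.912


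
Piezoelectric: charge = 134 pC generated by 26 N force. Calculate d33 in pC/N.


d33 = 134 / 26 = 5.2 pC/N

5.2


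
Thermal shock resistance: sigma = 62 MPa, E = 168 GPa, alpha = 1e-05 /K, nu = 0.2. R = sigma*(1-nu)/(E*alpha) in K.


R = 62*(1-0.2)/(168*1000*1e-05) = 30 K

30


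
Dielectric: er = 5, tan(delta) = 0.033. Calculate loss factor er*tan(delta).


Loss = 5 * 0.033 = 0.165

0.165


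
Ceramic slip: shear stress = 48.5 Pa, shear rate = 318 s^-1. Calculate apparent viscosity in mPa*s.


eta = tau/gamma * 1000 = 48.5/318 * 1000 = 152.5 mPa*s

152.5


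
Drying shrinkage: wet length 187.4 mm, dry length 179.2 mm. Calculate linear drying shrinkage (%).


DS = (187.4 - 179.2) / 187.4 * 100 = 4.38%

4.38


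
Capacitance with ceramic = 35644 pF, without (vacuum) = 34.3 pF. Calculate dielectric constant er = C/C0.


er = 35644 / 34.3 = 1039.18

1039.18


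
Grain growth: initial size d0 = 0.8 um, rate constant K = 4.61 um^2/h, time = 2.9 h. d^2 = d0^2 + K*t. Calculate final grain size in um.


d^2 = 0.8^2 + 4.61*2.9 = 14.009
d = sqrt(14.009) = 3.74 um

3.74


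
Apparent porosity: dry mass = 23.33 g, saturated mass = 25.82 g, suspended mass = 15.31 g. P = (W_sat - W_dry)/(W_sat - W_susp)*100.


P = (25.82 - 23.33) / (25.82 - 15.31) * 100 = 2.49 / 10.51 * 100 = 23.7%

23.7


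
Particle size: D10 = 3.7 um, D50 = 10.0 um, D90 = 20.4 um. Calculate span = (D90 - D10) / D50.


Span = (20.4 - 3.7) / 10.0 = 16.7 / 10.0 = 1.67

1.67


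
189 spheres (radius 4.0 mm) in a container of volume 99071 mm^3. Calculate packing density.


V_sphere = 4/3*pi*4.0^3 = 268.0826 mm^3
Total V = 189*268.0826 = 50667.6114 mm^3
PD = 50667.6114 / 99071 = 0.511

0.511


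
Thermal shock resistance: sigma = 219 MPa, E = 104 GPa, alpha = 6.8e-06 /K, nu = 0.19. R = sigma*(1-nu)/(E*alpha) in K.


R = 219*(1-0.19)/(104*1000*6.8e-06) = 251 K

251


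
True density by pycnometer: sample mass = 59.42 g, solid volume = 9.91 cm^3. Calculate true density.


TD = 59.42 / 9.91 = 5.996 g/cm^3

5.996


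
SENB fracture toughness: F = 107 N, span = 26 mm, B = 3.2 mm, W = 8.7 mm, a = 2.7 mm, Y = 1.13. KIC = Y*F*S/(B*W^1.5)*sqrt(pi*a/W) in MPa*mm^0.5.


KIC = 1.13*107*26/(3.2*8.7^1.5)*sqrt(pi*2.7/8.7) = 37.8

37.8


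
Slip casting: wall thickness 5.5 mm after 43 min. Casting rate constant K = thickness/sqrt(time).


K = 5.5 / sqrt(43) = 5.5 / 6.5574 = 0.839 mm/min^0.5

0.839


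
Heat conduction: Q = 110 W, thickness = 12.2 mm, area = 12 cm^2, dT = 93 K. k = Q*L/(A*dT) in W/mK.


k = 110*12.2/1000/(12/10000*93) = 12.03 W/mK

12.03


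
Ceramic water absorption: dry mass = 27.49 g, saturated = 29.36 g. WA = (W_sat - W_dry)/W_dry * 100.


WA = (29.36 - 27.49) / 27.49 * 100 = 6.8%

6.8


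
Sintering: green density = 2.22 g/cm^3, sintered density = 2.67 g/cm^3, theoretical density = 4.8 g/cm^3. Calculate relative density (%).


Relative = 2.67 / 4.8 * 100 = 55.6%

55.6


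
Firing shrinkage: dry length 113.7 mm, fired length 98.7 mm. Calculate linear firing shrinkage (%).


FS = (113.7 - 98.7) / 113.7 * 100 = 13.19%

13.19


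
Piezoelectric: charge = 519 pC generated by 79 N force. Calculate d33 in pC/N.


d33 = 519 / 79 = 6.6 pC/N

6.6


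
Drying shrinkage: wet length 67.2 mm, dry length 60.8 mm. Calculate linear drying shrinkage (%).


DS = (67.2 - 60.8) / 67.2 * 100 = 9.52%

9.52


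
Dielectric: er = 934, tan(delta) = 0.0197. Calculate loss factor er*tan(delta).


Loss = 934 * 0.0197 = 18.4

18.4


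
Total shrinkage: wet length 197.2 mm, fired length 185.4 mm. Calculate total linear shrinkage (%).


TS = (197.2 - 185.4) / 197.2 * 100 = 5.98%

5.98


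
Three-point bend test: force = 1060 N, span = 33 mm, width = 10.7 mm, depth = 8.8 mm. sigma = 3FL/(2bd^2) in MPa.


sigma = 3*1060*33/(2*10.7*8.8^2) = 63.3 MPa

63.3


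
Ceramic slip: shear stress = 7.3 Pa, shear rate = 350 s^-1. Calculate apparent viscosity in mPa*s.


eta = tau/gamma * 1000 = 7.3/350 * 1000 = 20.9 mPa*s

20.9


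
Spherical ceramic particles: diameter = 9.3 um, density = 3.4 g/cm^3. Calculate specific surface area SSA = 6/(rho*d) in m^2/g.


SSA = 6 / (3.4 * 9.3) = 0.19 m^2/g

0.19


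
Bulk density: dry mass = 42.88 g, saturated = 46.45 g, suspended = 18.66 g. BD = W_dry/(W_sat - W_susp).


BD = 42.88 / (46.45 - 18.66) = 42.88 / 27.79 = 1.543 g/cm^3

1.543


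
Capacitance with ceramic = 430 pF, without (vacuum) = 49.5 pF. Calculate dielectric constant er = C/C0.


er = 430 / 49.5 = 8.69

8.69


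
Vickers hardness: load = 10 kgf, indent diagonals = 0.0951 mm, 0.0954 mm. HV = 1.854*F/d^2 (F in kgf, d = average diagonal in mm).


d_avg = (0.0951+0.0954)/2 = 0.09525 mm
HV = 1.854*10/0.09525^2 = 2044

2044


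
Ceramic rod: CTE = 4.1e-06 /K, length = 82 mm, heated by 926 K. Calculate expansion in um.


dL = 4.1e-06 * 82 * 926 * 1000 = 311.321 um

311.321


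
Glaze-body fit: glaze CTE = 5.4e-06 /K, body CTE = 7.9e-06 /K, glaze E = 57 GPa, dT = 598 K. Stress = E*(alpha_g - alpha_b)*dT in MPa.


Stress = 57*1000*(5.4e-06 - 7.9e-06)*598 = -85.2 MPa

-85.2


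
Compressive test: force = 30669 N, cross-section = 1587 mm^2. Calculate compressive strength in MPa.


CS = 30669 / 1587 = 19.3 MPa

19.3


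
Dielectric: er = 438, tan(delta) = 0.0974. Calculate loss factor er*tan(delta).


Loss = 438 * 0.0974 = 42.661

42.661


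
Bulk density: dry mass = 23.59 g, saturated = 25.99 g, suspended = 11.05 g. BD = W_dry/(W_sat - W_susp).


BD = 23.59 / (25.99 - 11.05) = 23.59 / 14.94 = 1.579 g/cm^3

1.579


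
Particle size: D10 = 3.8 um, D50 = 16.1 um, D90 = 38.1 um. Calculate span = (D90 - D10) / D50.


Span = (38.1 - 3.8) / 16.1 = 34.3 / 16.1 = 2.13

2.13


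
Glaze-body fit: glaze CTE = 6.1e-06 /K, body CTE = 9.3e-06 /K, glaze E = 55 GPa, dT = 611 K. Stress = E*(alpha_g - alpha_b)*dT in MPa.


Stress = 55*1000*(6.1e-06 - 9.3e-06)*611 = -107.5 MPa

-107.5


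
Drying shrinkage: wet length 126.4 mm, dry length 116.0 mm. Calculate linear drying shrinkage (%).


DS = (126.4 - 116.0) / 126.4 * 100 = 8.23%

8.23


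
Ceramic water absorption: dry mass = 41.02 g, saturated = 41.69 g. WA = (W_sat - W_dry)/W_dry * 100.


WA = (41.69 - 41.02) / 41.02 * 100 = 1.63%

1.63


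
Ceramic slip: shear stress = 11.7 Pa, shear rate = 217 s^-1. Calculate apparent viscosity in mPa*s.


eta = tau/gamma * 1000 = 11.7/217 * 1000 = 53.9 mPa*s

53.9


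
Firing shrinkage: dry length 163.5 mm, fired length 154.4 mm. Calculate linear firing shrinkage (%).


FS = (163.5 - 154.4) / 163.5 * 100 = 5.57%

5.57


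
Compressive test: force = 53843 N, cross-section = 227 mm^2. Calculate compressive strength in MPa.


CS = 53843 / 227 = 237.2 MPa

237.2


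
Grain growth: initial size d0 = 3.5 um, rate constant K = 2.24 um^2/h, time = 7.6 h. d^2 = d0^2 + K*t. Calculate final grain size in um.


d^2 = 3.5^2 + 2.24*7.6 = 29.274
d = sqrt(29.274) = 5.41 um

5.41


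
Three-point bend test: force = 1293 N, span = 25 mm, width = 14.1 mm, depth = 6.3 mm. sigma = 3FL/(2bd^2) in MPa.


sigma = 3*1293*25/(2*14.1*6.3^2) = 86.6 MPa

86.6


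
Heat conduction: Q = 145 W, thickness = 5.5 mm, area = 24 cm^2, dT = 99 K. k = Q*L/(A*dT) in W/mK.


k = 145*5.5/1000/(24/10000*99) = 3.36 W/mK

3.36


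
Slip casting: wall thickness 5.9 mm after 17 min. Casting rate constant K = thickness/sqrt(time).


K = 5.9 / sqrt(17) = 5.9 / 4.1231 = 1.431 mm/min^0.5

1.431


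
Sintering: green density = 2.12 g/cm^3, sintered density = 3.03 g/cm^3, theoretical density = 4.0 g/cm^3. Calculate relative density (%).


Relative = 3.03 / 4.0 * 100 = 75.8%

75.8


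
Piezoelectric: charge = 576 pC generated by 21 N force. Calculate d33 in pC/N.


d33 = 576 / 21 = 27.4 pC/N

27.4


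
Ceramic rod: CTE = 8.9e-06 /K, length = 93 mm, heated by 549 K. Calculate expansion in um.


dL = 8.9e-06 * 93 * 549 * 1000 = 454.407 um

454.407


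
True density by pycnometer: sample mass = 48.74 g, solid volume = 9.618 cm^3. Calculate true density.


TD = 48.74 / 9.618 = 5.068 g/cm^3

5.068


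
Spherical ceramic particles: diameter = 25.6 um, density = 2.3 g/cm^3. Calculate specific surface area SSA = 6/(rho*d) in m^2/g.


SSA = 6 / (2.3 * 25.6) = 0.102 m^2/g

0.102


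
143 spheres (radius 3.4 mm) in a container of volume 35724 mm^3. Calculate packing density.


V_sphere = 4/3*pi*3.4^3 = 164.6362 mm^3
Total V = 143*164.6362 = 23542.9766 mm^3
PD = 23542.9766 / 35724 = 0.659

0.659


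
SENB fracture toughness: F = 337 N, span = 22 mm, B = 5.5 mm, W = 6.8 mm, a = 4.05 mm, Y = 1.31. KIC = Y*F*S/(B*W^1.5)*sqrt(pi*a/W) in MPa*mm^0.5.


KIC = 1.31*337*22/(5.5*6.8^1.5)*sqrt(pi*4.05/6.8) = 136.22

136.22


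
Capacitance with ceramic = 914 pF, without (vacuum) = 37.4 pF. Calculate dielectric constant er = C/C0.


er = 914 / 37.4 = 24.44

24.44


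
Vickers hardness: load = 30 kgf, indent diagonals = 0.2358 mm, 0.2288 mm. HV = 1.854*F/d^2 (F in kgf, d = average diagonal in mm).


d_avg = (0.2358+0.2288)/2 = 0.2323 mm
HV = 1.854*30/0.2323^2 = 1031

1031


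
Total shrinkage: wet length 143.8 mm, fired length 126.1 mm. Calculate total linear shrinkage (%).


TS = (143.8 - 126.1) / 143.8 * 100 = 12.31%

12.31


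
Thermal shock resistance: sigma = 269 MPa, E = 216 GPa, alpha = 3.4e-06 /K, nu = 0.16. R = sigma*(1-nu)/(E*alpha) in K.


R = 269*(1-0.16)/(216*1000*3.4e-06) = 308 K

308


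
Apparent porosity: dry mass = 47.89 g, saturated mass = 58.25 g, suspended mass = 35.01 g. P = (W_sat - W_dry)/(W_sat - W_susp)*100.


P = (58.25 - 47.89) / (58.25 - 35.01) * 100 = 10.36 / 23.24 * 100 = 44.6%

44.6


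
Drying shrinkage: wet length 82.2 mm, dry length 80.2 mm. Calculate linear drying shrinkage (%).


DS = (82.2 - 80.2) / 82.2 * 100 = 2.43%

2.43


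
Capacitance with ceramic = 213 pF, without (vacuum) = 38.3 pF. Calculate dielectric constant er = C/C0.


er = 213 / 38.3 = 5.56

5.56


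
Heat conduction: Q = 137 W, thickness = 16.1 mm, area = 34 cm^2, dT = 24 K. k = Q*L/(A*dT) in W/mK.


k = 137*16.1/1000/(34/10000*24) = 27.03 W/mK

27.03


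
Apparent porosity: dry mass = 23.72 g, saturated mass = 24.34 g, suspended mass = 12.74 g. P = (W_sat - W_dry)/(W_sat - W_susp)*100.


P = (24.34 - 23.72) / (24.34 - 12.74) * 100 = 0.62 / 11.6 * 100 = 5.3%

5.3


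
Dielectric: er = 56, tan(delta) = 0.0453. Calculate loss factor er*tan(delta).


Loss = 56 * 0.0453 = 2.537

2.537


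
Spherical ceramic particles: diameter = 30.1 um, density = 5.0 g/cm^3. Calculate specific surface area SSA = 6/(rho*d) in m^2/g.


SSA = 6 / (5.0 * 30.1) = 0.04 m^2/g

0.04


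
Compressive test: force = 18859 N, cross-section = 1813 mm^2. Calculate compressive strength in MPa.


CS = 18859 / 1813 = 10.4 MPa

10.4


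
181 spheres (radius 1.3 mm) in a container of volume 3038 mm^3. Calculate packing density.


V_sphere = 4/3*pi*1.3^3 = 9.2028 mm^3
Total V = 181*9.2028 = 1665.7068 mm^3
PD = 1665.7068 / 3038 = 0.548

0.548


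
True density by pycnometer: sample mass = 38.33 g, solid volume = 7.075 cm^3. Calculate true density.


TD = 38.33 / 7.075 = 5.418 g/cm^3

5.418


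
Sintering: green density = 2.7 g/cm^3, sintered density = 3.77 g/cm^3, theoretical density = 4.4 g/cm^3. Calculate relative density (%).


Relative = 3.77 / 4.4 * 100 = 85.7%

85.7


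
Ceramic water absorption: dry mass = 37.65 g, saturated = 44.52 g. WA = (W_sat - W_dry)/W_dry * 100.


WA = (44.52 - 37.65) / 37.65 * 100 = 18.25%

18.25


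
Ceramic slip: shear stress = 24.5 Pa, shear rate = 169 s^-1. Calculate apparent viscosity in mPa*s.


eta = tau/gamma * 1000 = 24.5/169 * 1000 = 145.0 mPa*s

145.0


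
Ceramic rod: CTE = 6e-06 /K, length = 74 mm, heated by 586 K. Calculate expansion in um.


dL = 6e-06 * 74 * 586 * 1000 = 260.184 um

260.184


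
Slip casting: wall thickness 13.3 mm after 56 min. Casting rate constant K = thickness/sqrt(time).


K = 13.3 / sqrt(56) = 13.3 / 7.4833 = 1.777 mm/min^0.5

1.777


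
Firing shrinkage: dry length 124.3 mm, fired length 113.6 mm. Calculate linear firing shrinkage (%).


FS = (124.3 - 113.6) / 124.3 * 100 = 8.61%

8.61


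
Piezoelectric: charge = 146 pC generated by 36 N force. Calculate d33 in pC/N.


d33 = 146 / 36 = 4.1 pC/N

4.1


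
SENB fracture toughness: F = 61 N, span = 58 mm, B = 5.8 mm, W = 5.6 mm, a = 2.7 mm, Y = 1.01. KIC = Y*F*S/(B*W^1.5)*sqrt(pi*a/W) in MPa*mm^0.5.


KIC = 1.01*61*58/(5.8*5.6^1.5)*sqrt(pi*2.7/5.6) = 57.22

57.22


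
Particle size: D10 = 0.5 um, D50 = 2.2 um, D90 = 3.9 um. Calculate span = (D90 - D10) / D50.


Span = (3.9 - 0.5) / 2.2 = 3.4 / 2.2 = 1.545

1.545


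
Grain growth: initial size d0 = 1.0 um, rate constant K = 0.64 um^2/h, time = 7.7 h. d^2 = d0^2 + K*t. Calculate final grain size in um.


d^2 = 1.0^2 + 0.64*7.7 = 5.928
d = sqrt(5.928) = 2.43 um

2.43


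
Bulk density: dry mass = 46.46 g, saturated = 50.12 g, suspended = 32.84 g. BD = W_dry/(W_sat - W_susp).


BD = 46.46 / (50.12 - 32.84) = 46.46 / 17.28 = 2.689 g/cm^3

2.689


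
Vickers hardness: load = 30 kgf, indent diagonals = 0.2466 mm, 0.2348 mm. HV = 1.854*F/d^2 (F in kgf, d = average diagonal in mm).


d_avg = (0.2466+0.2348)/2 = 0.2407 mm
HV = 1.854*30/0.2407^2 = 960

960


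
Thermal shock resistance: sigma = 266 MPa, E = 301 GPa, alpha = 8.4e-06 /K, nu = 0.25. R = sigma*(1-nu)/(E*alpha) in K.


R = 266*(1-0.25)/(301*1000*8.4e-06) = 79 K

79


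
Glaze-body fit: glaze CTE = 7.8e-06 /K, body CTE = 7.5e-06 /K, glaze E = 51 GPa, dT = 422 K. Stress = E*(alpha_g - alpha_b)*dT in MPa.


Stress = 51*1000*(7.8e-06 - 7.5e-06)*422 = 6.5 MPa

6.5


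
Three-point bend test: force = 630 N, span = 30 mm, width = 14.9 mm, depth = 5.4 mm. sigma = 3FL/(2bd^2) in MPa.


sigma = 3*630*30/(2*14.9*5.4^2) = 65.2 MPa

65.2


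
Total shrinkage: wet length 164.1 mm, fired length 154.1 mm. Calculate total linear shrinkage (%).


TS = (164.1 - 154.1) / 164.1 * 100 = 6.09%

6.09


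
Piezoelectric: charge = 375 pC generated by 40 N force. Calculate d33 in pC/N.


d33 = 375 / 40 = 9.4 pC/N

9.4


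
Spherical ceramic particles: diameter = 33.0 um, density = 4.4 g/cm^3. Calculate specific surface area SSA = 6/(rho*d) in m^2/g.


SSA = 6 / (4.4 * 33.0) = 0.041 m^2/g

0.041


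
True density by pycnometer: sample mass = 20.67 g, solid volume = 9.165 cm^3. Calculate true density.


TD = 20.67 / 9.165 = 2.255 g/cm^3

2.255


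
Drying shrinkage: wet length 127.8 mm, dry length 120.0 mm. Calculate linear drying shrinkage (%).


DS = (127.8 - 120.0) / 127.8 * 100 = 6.1%

6.1


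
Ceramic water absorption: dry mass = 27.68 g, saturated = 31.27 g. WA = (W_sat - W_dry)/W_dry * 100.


WA = (31.27 - 27.68) / 27.68 * 100 = 12.97%

12.97


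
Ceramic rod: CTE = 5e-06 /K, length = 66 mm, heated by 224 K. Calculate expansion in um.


dL = 5e-06 * 66 * 224 * 1000 = 73.92 um

73.92


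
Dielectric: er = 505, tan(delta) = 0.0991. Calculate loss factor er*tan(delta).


Loss = 505 * 0.0991 = 50.046

50.046


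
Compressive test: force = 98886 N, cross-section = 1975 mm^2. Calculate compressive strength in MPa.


CS = 98886 / 1975 = 50.1 MPa

50.1


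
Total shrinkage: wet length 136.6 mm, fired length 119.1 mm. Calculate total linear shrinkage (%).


TS = (136.6 - 119.1) / 136.6 * 100 = 12.81%

12.81


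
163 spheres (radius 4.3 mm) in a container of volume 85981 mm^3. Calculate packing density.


V_sphere = 4/3*pi*4.3^3 = 333.0381 mm^3
Total V = 163*333.0381 = 54285.2103 mm^3
PD = 54285.2103 / 85981 = 0.631

0.631


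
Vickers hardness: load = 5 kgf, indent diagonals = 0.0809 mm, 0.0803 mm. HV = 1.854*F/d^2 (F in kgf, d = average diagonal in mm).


d_avg = (0.0809+0.0803)/2 = 0.0806 mm
HV = 1.854*5/0.0806^2 = 1427

1427


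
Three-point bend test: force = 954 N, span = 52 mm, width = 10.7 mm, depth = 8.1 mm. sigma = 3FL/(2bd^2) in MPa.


sigma = 3*954*52/(2*10.7*8.1^2) = 106.0 MPa

106.0


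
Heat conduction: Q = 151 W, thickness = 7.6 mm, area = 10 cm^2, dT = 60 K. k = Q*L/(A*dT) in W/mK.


k = 151*7.6/1000/(10/10000*60) = 19.13 W/mK

19.13


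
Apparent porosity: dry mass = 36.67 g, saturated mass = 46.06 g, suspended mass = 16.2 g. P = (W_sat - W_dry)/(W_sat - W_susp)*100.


P = (46.06 - 36.67) / (46.06 - 16.2) * 100 = 9.39 / 29.86 * 100 = 31.4%

31.4


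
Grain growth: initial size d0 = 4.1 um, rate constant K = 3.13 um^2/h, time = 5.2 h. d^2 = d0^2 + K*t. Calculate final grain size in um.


d^2 = 4.1^2 + 3.13*5.2 = 33.086
d = sqrt(33.086) = 5.75 um

5.75


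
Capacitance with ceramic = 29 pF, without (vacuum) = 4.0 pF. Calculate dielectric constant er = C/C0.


er = 29 / 4.0 = 7.25

7.25


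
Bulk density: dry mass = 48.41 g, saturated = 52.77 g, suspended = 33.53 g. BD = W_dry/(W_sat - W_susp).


BD = 48.41 / (52.77 - 33.53) = 48.41 / 19.24 = 2.516 g/cm^3

2.516


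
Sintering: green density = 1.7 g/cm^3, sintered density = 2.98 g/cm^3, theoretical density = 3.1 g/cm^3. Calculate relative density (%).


Relative = 2.98 / 3.1 * 100 = 96.1%

96.1


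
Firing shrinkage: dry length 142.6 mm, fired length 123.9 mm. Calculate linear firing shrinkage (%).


FS = (142.6 - 123.9) / 142.6 * 100 = 13.11%

13.11


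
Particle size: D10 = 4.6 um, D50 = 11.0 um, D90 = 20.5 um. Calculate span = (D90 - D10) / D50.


Span = (20.5 - 4.6) / 11.0 = 15.9 / 11.0 = 1.445

1.445


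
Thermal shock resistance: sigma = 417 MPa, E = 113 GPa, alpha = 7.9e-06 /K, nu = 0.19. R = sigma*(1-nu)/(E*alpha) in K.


R = 417*(1-0.19)/(113*1000*7.9e-06) = 378 K

378


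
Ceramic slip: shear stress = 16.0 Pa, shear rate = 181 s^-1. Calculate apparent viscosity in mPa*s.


eta = tau/gamma * 1000 = 16.0/181 * 1000 = 88.4 mPa*s

88.4


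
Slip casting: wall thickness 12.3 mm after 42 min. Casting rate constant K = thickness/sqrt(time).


K = 12.3 / sqrt(42) = 12.3 / 6.4807 = 1.898 mm/min^0.5

1.898


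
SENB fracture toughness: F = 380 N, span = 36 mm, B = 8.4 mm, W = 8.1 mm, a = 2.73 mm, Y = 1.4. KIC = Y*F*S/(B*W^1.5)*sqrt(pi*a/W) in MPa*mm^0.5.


KIC = 1.4*380*36/(8.4*8.1^1.5)*sqrt(pi*2.73/8.1) = 101.77

101.77


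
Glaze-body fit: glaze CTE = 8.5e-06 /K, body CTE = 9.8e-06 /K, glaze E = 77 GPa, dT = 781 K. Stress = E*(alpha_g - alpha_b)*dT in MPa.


Stress = 77*1000*(8.5e-06 - 9.8e-06)*781 = -78.2 MPa

-78.2


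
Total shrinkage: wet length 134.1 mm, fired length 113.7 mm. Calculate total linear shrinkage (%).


TS = (134.1 - 113.7) / 134.1 * 100 = 15.21%

15.21


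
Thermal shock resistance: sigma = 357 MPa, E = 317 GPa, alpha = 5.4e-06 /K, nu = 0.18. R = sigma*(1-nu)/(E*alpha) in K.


R = 357*(1-0.18)/(317*1000*5.4e-06) = 171 K

171


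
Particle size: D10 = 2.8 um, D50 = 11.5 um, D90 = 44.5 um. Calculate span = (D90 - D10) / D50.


Span = (44.5 - 2.8) / 11.5 = 41.7 / 11.5 = 3.626

3.626


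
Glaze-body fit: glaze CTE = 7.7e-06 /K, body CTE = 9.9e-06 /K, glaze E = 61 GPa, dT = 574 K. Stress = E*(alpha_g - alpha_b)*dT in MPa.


Stress = 61*1000*(7.7e-06 - 9.9e-06)*574 = -77.0 MPa

-77.0


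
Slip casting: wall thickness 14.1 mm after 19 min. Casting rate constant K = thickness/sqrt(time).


K = 14.1 / sqrt(19) = 14.1 / 4.3589 = 3.235 mm/min^0.5

3.235


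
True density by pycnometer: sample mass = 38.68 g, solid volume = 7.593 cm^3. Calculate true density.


TD = 38.68 / 7.593 = 5.094 g/cm^3

5.094


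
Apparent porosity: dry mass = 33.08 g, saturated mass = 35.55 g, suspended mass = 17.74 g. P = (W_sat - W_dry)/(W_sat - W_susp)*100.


P = (35.55 - 33.08) / (35.55 - 17.74) * 100 = 2.47 / 17.81 * 100 = 13.9%

13.9


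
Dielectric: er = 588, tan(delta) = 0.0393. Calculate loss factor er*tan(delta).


Loss = 588 * 0.0393 = 23.108

23.108


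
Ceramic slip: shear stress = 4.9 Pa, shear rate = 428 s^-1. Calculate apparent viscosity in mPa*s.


eta = tau/gamma * 1000 = 4.9/428 * 1000 = 11.4 mPa*s

11.4


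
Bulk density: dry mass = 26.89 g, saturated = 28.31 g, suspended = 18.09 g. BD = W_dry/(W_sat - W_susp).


BD = 26.89 / (28.31 - 18.09) = 26.89 / 10.22 = 2.631 g/cm^3

2.631


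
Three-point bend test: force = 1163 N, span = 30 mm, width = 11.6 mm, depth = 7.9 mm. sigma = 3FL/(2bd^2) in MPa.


sigma = 3*1163*30/(2*11.6*7.9^2) = 72.3 MPa

72.3


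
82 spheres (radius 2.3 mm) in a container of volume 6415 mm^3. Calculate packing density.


V_sphere = 4/3*pi*2.3^3 = 50.965 mm^3
Total V = 82*50.965 = 4179.13 mm^3
PD = 4179.13 / 6415 = 0.651

0.651


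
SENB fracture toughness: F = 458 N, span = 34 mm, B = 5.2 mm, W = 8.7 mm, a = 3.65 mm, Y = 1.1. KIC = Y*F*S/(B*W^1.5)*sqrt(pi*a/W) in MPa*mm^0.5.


KIC = 1.1*458*34/(5.2*8.7^1.5)*sqrt(pi*3.65/8.7) = 147.37

147.37


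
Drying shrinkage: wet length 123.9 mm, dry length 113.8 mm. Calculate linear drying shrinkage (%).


DS = (123.9 - 113.8) / 123.9 * 100 = 8.15%

8.15


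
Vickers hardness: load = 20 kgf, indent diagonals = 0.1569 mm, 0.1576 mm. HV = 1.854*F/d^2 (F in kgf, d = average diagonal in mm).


d_avg = (0.1569+0.1576)/2 = 0.15725 mm
HV = 1.854*20/0.15725^2 = 1500

1500


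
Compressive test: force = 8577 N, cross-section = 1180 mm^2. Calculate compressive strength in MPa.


CS = 8577 / 1180 = 7.3 MPa

7.3


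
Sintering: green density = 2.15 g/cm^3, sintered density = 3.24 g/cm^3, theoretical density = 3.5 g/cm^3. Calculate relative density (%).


Relative = 3.24 / 3.5 * 100 = 92.6%

92.6


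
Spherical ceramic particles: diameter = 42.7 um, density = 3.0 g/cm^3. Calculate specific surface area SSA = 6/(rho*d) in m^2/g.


SSA = 6 / (3.0 * 42.7) = 0.047 m^2/g

0.047


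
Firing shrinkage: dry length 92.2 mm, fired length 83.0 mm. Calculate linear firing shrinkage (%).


FS = (92.2 - 83.0) / 92.2 * 100 = 9.98%

9.98


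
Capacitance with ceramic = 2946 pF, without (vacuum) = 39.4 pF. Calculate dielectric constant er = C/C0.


er = 2946 / 39.4 = 74.77

74.77


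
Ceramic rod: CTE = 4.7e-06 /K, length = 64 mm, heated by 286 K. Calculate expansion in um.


dL = 4.7e-06 * 64 * 286 * 1000 = 86.029 um

86.029


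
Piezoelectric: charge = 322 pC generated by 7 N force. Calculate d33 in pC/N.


d33 = 322 / 7 = 46.0 pC/N

46.0


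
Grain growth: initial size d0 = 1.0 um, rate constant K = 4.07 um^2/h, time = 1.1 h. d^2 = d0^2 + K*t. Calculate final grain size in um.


d^2 = 1.0^2 + 4.07*1.1 = 5.477
d = sqrt(5.477) = 2.34 um

2.34


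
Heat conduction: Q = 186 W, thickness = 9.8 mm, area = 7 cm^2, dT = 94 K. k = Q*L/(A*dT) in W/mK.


k = 186*9.8/1000/(7/10000*94) = 27.7 W/mK

27.7


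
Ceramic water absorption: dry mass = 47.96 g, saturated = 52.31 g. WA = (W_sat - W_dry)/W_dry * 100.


WA = (52.31 - 47.96) / 47.96 * 100 = 9.07%

9.07


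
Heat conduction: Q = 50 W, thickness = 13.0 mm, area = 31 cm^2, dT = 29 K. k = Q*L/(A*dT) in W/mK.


k = 50*13.0/1000/(31/10000*29) = 7.23 W/mK

7.23


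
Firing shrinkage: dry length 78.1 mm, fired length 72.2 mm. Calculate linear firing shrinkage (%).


FS = (78.1 - 72.2) / 78.1 * 100 = 7.55%

7.55


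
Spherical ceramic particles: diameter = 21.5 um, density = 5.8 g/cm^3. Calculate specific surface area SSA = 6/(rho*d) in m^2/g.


SSA = 6 / (5.8 * 21.5) = 0.048 m^2/g

0.048


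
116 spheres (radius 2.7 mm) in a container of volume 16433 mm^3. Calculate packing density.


V_sphere = 4/3*pi*2.7^3 = 82.448 mm^3
Total V = 116*82.448 = 9563.968 mm^3
PD = 9563.968 / 16433 = 0.582

0.582


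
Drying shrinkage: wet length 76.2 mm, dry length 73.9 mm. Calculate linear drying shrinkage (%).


DS = (76.2 - 73.9) / 76.2 * 100 = 3.02%

3.02


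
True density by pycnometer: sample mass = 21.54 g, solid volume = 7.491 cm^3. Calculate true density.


TD = 21.54 / 7.491 = 2.875 g/cm^3

2.875


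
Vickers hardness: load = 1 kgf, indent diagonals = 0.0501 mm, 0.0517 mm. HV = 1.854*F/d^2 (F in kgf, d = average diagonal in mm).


d_avg = (0.0501+0.0517)/2 = 0.0509 mm
HV = 1.854*1/0.0509^2 = 716

716


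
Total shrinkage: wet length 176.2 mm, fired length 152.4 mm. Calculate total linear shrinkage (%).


TS = (176.2 - 152.4) / 176.2 * 100 = 13.51%

13.51


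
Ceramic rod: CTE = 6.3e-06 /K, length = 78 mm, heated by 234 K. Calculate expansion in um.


dL = 6.3e-06 * 78 * 234 * 1000 = 114.988 um

114.988


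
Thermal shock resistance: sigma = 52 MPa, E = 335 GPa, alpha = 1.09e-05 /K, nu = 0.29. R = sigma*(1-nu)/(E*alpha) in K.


R = 52*(1-0.29)/(335*1000*1.09e-05) = 10 K

10


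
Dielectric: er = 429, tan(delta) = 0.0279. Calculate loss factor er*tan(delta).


Loss = 429 * 0.0279 = 11.969

11.969


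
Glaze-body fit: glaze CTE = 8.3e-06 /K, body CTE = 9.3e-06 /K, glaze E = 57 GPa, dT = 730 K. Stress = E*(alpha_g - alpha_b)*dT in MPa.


Stress = 57*1000*(8.3e-06 - 9.3e-06)*730 = -41.6 MPa

-41.6


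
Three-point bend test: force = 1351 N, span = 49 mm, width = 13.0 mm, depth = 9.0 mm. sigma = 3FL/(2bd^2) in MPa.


sigma = 3*1351*49/(2*13.0*9.0^2) = 94.3 MPa

94.3


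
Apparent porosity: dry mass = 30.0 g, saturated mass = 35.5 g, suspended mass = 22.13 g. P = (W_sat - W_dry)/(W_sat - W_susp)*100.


P = (35.5 - 30.0) / (35.5 - 22.13) * 100 = 5.5 / 13.37 * 100 = 41.1%

41.1


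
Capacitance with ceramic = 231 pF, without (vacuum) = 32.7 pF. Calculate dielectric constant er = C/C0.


er = 231 / 32.7 = 7.06

7.06


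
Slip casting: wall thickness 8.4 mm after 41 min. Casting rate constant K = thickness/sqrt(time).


K = 8.4 / sqrt(41) = 8.4 / 6.4031 = 1.312 mm/min^0.5

1.312


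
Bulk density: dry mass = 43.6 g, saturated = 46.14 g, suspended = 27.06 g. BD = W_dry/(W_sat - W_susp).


BD = 43.6 / (46.14 - 27.06) = 43.6 / 19.08 = 2.285 g/cm^3

2.285


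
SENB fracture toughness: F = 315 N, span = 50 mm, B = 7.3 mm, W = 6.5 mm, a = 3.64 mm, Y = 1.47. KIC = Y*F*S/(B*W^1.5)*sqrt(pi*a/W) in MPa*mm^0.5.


KIC = 1.47*315*50/(7.3*6.5^1.5)*sqrt(pi*3.64/6.5) = 253.85

253.85


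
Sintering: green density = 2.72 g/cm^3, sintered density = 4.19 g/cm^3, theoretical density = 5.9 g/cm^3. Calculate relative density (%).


Relative = 4.19 / 5.9 * 100 = 71.0%

71.0


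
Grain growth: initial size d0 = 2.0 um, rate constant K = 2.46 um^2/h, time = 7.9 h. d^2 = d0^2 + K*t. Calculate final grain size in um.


d^2 = 2.0^2 + 2.46*7.9 = 23.434
d = sqrt(23.434) = 4.84 um

4.84


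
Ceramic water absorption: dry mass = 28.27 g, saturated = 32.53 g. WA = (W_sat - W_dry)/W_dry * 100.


WA = (32.53 - 28.27) / 28.27 * 100 = 15.07%

15.07


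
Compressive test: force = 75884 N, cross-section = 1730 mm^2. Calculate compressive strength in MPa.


CS = 75884 / 1730 = 43.9 MPa

43.9


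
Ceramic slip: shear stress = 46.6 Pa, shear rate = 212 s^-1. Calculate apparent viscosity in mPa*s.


eta = tau/gamma * 1000 = 46.6/212 * 1000 = 219.8 mPa*s

219.8


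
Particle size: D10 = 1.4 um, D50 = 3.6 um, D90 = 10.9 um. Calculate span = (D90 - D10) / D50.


Span = (10.9 - 1.4) / 3.6 = 9.5 / 3.6 = 2.639

2.639


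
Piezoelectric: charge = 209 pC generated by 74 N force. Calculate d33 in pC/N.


d33 = 209 / 74 = 2.8 pC/N

2.8


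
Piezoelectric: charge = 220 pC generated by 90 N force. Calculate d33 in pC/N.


d33 = 220 / 90 = 2.4 pC/N

2.4


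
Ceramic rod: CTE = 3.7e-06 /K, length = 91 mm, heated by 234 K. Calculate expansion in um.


dL = 3.7e-06 * 91 * 234 * 1000 = 78.788 um

78.788


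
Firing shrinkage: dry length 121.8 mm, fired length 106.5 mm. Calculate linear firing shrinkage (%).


FS = (121.8 - 106.5) / 121.8 * 100 = 12.56%

12.56


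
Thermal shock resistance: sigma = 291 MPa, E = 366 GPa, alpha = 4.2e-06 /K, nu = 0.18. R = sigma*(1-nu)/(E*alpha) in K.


R = 291*(1-0.18)/(366*1000*4.2e-06) = 155 K

155


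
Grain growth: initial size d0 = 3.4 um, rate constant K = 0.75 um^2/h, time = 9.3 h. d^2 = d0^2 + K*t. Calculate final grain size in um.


d^2 = 3.4^2 + 0.75*9.3 = 18.535
d = sqrt(18.535) = 4.31 um

4.31


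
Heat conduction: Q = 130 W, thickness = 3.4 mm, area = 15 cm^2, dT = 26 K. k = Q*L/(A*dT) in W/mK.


k = 130*3.4/1000/(15/10000*26) = 11.33 W/mK

11.33


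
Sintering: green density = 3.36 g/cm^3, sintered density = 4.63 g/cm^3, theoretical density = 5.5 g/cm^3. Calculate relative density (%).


Relative = 4.63 / 5.5 * 100 = 84.2%

84.2


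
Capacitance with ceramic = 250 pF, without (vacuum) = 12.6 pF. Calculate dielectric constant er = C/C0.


er = 250 / 12.6 = 19.84

19.84


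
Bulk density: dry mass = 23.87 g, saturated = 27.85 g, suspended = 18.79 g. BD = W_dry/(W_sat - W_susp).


BD = 23.87 / (27.85 - 18.79) = 23.87 / 9.06 = 2.635 g/cm^3

2.635


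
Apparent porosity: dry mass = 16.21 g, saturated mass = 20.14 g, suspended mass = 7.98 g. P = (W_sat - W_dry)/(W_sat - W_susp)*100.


P = (20.14 - 16.21) / (20.14 - 7.98) * 100 = 3.93 / 12.16 * 100 = 32.3%

32.3


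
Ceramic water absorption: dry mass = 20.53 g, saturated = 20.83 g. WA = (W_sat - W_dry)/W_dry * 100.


WA = (20.83 - 20.53) / 20.53 * 100 = 1.46%

1.46


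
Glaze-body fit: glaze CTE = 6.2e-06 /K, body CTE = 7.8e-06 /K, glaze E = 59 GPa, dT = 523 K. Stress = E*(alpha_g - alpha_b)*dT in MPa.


Stress = 59*1000*(6.2e-06 - 7.8e-06)*523 = -49.4 MPa

-49.4


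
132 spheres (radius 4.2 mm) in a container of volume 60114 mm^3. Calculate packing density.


V_sphere = 4/3*pi*4.2^3 = 310.3391 mm^3
Total V = 132*310.3391 = 40964.7612 mm^3
PD = 40964.7612 / 60114 = 0.681

0.681


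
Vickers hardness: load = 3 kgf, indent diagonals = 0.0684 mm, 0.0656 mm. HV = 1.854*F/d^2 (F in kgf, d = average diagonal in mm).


d_avg = (0.0684+0.0656)/2 = 0.067 mm
HV = 1.854*3/0.067^2 = 1239

1239


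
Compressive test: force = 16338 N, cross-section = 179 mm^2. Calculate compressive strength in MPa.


CS = 16338 / 179 = 91.3 MPa

91.3
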